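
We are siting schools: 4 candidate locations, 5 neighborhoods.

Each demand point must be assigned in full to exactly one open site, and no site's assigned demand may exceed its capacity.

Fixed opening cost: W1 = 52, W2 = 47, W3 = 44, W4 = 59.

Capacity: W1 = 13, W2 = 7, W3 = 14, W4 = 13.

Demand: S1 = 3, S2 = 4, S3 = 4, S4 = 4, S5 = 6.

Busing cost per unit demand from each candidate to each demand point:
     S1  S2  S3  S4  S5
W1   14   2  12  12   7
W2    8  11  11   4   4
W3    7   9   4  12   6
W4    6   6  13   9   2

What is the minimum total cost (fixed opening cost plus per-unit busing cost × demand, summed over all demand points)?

Open {W2, W3}; cheapest assignment that respects the capacities:
  W2 (cap 7, load 7): S1, S4 — cost 3×8 + 4×4 = 40
  W3 (cap 14, load 14): S2, S3, S5 — cost 4×9 + 4×4 + 6×6 = 88
  Shipping 128, fixed 91 → total 219.
  Any other capacity-feasible assignment to {W2, W3} ships for at least 128.
Compare {W3, W4}: its best feasible assignment gives total 221.
Compare {W1, W3}: its best feasible assignment gives total 225.
Every other set of open sites that can feasibly serve all demand totals ≥ 221 even under its best assignment. Minimum: 219.

219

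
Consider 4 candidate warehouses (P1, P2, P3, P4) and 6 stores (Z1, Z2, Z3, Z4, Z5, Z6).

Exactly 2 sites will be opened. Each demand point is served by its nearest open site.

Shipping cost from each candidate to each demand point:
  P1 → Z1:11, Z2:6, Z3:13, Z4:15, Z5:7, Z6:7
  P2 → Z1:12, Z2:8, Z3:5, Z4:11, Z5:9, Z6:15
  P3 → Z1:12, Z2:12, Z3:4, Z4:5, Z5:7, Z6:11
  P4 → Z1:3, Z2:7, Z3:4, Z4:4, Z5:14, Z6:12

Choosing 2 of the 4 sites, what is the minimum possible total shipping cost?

Open {P1, P4}.
  Z1→P4 3, Z2→P1 6, Z3→P4 4, Z4→P4 4, Z5→P1 7, Z6→P1 7  ⇒ total 31.
Compare {P3, P4}: total 36.
Compare {P2, P4}: total 39.
No size-2 selection does better; minimum is 31.

31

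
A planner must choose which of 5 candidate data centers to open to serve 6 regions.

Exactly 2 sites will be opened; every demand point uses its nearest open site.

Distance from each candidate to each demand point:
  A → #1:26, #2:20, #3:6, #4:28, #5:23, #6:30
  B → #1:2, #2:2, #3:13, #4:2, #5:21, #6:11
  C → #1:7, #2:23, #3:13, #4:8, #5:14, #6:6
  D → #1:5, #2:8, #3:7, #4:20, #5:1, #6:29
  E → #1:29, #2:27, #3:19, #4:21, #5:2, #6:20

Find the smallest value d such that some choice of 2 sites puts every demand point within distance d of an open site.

8

Open {C, D}.
  Farthest demand point is #2 at distance 8 (to D); all others are ≤ 8.
With {B, D} the worst case is 11.
With {B, E} the worst case is 13.
No size-2 selection achieves below 8.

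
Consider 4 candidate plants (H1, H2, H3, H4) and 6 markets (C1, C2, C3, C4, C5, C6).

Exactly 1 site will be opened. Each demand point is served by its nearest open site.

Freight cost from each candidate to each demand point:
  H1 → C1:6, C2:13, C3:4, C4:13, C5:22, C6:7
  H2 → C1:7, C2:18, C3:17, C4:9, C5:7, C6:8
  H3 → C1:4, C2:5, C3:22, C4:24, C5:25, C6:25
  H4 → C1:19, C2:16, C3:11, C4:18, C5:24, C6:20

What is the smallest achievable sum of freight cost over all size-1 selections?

65

Open {H1}.
  C1→H1 6, C2→H1 13, C3→H1 4, C4→H1 13, C5→H1 22, C6→H1 7  ⇒ total 65.
Compare {H2}: total 66.
Compare {H3}: total 105.
No size-1 selection does better; minimum is 65.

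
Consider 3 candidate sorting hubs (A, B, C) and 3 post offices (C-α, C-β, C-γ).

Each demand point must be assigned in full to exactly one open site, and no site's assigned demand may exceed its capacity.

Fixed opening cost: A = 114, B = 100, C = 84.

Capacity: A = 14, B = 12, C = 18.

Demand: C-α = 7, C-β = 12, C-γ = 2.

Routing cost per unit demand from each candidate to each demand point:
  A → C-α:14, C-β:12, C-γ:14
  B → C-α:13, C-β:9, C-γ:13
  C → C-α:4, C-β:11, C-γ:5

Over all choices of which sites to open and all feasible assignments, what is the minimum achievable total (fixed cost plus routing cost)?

330

Open {B, C}; cheapest assignment that respects the capacities:
  B (cap 12, load 12): C-β — cost 12×9 = 108
  C (cap 18, load 9): C-α, C-γ — cost 7×4 + 2×5 = 38
  Shipping 146, fixed 184 → total 330.
  Any other capacity-feasible assignment to {B, C} ships for at least 146.
Compare {A, C}: its best feasible assignment gives total 380.
Compare {A, B, C}: its best feasible assignment gives total 444.
Every other set of open sites that can feasibly serve all demand totals ≥ 380 even under its best assignment. Minimum: 330.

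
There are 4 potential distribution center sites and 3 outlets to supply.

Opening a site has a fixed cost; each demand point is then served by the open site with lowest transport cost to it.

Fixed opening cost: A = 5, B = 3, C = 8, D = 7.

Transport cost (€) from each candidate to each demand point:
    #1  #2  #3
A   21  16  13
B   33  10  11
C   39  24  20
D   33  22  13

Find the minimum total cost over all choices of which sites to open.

Open {A, B}: assign each demand point to its cheapest open site.
  #1→A 21, #2→B 10, #3→B 11
  transport cost 42, fixed 8 → total 50.
Compare {A}: transport cost 50 + fixed 5 = 55.
Compare {B}: transport cost 54 + fixed 3 = 57.
Compare {A, B, D}: transport cost 42 + fixed 15 = 57.
All other subsets cost ≥ 55. Minimum total cost: 50.

50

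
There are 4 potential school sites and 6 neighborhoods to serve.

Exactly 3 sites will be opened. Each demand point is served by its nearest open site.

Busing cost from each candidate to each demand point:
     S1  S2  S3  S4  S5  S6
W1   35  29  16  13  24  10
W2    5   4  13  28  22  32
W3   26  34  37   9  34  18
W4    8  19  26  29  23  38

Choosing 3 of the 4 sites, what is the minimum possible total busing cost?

63

Open {W1, W2, W3}.
  S1→W2 5, S2→W2 4, S3→W2 13, S4→W3 9, S5→W2 22, S6→W1 10  ⇒ total 63.
Compare {W1, W2, W4}: total 67.
Compare {W2, W3, W4}: total 71.
No size-3 selection does better; minimum is 63.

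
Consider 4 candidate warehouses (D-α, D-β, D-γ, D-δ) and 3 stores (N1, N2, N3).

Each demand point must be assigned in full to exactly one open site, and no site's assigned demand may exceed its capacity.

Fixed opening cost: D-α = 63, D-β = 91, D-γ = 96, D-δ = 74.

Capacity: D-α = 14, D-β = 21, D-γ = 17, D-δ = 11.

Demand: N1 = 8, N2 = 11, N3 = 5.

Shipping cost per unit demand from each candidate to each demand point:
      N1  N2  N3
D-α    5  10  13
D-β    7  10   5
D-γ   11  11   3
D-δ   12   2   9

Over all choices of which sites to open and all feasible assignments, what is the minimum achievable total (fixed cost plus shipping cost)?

Open {D-α, D-δ}; cheapest assignment that respects the capacities:
  D-α (cap 14, load 13): N1, N3 — cost 8×5 + 5×13 = 105
  D-δ (cap 11, load 11): N2 — cost 11×2 = 22
  Shipping 127, fixed 137 → total 264.
  Any other capacity-feasible assignment to {D-α, D-δ} ships for at least 127.
Compare {D-β, D-δ}: its best feasible assignment gives total 268.
Compare {D-γ, D-δ}: its best feasible assignment gives total 295.
Every other set of open sites that can feasibly serve all demand totals ≥ 268 even under its best assignment. Minimum: 264.

264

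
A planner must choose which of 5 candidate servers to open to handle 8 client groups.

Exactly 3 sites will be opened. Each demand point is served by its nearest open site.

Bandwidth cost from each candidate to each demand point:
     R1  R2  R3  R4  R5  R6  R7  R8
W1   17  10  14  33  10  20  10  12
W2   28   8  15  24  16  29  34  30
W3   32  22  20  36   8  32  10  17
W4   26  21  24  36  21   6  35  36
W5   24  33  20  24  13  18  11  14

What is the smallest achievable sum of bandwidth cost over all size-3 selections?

Open {W1, W2, W4}.
  R1→W1 17, R2→W2 8, R3→W1 14, R4→W2 24, R5→W1 10, R6→W4 6, R7→W1 10, R8→W1 12  ⇒ total 101.
Compare {W1, W4, W5}: total 103.
Compare {W1, W3, W4}: total 110.
No size-3 selection does better; minimum is 101.

101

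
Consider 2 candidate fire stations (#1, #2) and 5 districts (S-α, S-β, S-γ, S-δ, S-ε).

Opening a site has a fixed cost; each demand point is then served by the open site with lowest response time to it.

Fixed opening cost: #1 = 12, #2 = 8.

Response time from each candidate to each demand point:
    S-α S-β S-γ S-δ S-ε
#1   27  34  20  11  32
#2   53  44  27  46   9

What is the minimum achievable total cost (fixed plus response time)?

121

Open {#1, #2}: assign each demand point to its cheapest open site.
  S-α→#1 27, S-β→#1 34, S-γ→#1 20, S-δ→#1 11, S-ε→#2 9
  response time 101, fixed 20 → total 121.
Compare {#1}: response time 124 + fixed 12 = 136.
Compare {#2}: response time 179 + fixed 8 = 187.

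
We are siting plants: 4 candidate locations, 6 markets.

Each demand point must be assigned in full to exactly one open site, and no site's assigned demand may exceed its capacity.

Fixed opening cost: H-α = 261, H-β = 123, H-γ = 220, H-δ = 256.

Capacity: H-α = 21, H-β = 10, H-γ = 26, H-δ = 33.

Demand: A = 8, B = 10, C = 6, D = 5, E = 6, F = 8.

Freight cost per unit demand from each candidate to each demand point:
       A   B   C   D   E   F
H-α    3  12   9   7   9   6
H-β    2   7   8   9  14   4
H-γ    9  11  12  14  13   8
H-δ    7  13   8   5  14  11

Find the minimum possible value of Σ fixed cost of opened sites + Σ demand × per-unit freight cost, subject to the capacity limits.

750

Open {H-β, H-δ}; cheapest assignment that respects the capacities:
  H-β (cap 10, load 10): B — cost 10×7 = 70
  H-δ (cap 33, load 33): A, C, D, E, F — cost 8×7 + 6×8 + 5×5 + 6×14 + 8×11 = 301
  Shipping 371, fixed 379 → total 750.
  Any other capacity-feasible assignment to {H-β, H-δ} ships for at least 371.
Compare {H-α, H-γ}: its best feasible assignment gives total 840.
Compare {H-γ, H-δ}: its best feasible assignment gives total 857.
Every other set of open sites that can feasibly serve all demand totals ≥ 840 even under its best assignment. Minimum: 750.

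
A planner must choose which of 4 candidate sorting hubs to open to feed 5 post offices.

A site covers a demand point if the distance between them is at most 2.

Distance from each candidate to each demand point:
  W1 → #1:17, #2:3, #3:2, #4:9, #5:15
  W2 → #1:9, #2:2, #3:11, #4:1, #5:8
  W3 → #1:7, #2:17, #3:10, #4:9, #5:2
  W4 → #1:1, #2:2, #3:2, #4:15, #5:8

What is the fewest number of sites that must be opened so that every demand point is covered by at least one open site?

3

Coverage sets (demand points within 2 of each site):
  W1: {#3}
  W2: {#2, #4}
  W3: {#5}
  W4: {#1, #2, #3}
No 2 sites suffice: every size-2 union leaves at least one demand point uncovered.
But {W2, W3, W4} covers everything, so the minimum is 3.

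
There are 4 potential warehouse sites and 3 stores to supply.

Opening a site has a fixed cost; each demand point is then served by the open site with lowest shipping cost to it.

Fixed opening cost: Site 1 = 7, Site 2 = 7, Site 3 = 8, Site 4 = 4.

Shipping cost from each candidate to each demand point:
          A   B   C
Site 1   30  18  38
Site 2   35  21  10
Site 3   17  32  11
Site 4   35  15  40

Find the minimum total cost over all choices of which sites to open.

Open {Site 3, Site 4}: assign each demand point to its cheapest open site.
  A→Site 3 17, B→Site 4 15, C→Site 3 11
  shipping cost 43, fixed 12 → total 55.
Compare {Site 1, Site 3}: shipping cost 46 + fixed 15 = 61.
Compare {Site 2, Site 3, Site 4}: shipping cost 42 + fixed 19 = 61.
Compare {Site 1, Site 3, Site 4}: shipping cost 43 + fixed 19 = 62.
All other subsets cost ≥ 61. Minimum total cost: 55.

55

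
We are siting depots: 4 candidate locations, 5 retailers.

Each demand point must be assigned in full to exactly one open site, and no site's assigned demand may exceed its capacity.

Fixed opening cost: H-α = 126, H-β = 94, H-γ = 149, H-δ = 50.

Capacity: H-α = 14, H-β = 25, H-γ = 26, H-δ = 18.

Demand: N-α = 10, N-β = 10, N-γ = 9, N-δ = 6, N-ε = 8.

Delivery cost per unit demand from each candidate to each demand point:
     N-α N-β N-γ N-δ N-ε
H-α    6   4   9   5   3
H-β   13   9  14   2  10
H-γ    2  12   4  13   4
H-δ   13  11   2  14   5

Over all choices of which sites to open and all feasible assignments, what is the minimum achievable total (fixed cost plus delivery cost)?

Open {H-β, H-γ, H-δ}; cheapest assignment that respects the capacities:
  H-β (cap 25, load 16): N-β, N-δ — cost 10×9 + 6×2 = 102
  H-γ (cap 26, load 18): N-α, N-ε — cost 10×2 + 8×4 = 52
  H-δ (cap 18, load 9): N-γ — cost 9×2 = 18
  Shipping 172, fixed 293 → total 465.
  Any other capacity-feasible assignment to {H-β, H-γ, H-δ} ships for at least 172.
Compare {H-γ, H-δ}: its best feasible assignment gives total 475.
Compare {H-β, H-γ}: its best feasible assignment gives total 481.
Every other set of open sites that can feasibly serve all demand totals ≥ 475 even under its best assignment. Minimum: 465.

465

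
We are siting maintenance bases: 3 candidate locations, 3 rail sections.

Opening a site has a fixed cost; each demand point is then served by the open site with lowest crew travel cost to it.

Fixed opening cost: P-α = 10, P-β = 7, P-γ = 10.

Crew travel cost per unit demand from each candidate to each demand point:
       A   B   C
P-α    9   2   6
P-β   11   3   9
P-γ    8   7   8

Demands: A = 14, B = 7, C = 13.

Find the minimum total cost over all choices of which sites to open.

Open {P-α, P-γ}: assign each demand point to its cheapest open site.
  A→P-γ 14×8=112, B→P-α 7×2=14, C→P-α 13×6=78
  crew travel cost 204, fixed 20 → total 224.
Compare {P-α}: crew travel cost 218 + fixed 10 = 228.
Compare {P-α, P-β, P-γ}: crew travel cost 204 + fixed 27 = 231.
Compare {P-α, P-β}: crew travel cost 218 + fixed 17 = 235.
All other subsets cost ≥ 228. Minimum total cost: 224.

224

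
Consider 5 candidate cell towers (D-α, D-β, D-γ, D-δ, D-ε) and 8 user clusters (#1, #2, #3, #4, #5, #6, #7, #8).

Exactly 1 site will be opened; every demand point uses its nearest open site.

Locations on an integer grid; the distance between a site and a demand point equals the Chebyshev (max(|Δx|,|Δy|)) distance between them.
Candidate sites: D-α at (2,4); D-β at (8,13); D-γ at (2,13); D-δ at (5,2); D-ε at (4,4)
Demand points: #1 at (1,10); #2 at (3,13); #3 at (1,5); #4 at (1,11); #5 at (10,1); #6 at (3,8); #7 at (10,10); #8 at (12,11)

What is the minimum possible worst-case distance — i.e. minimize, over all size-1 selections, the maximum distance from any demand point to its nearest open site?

9

Open {D-ε}.
  Farthest demand point is #2 at distance 9 (to D-ε); all others are ≤ 9.
With {D-α} the worst case is 10.
With {D-δ} the worst case is 11.
No size-1 selection achieves below 9.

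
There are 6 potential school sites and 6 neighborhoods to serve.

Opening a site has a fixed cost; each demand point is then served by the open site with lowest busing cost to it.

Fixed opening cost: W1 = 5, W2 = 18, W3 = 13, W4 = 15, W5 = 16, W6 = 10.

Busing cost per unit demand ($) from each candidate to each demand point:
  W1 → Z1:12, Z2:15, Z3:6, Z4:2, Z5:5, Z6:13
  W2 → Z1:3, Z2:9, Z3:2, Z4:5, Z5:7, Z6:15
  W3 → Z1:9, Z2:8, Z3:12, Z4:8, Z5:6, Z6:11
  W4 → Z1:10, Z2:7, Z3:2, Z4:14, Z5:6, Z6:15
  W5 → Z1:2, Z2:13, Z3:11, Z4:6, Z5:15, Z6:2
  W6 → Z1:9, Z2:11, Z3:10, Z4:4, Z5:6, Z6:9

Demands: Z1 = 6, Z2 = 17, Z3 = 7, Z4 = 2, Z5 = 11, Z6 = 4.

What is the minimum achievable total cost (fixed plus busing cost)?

Open {W1, W4, W5}: assign each demand point to its cheapest open site.
  Z1→W5 6×2=12, Z2→W4 17×7=119, Z3→W4 7×2=14, Z4→W1 2×2=4, Z5→W1 11×5=55, Z6→W5 4×2=8
  busing cost 212, fixed 36 → total 248.
Compare {W1, W4, W5, W6}: busing cost 212 + fixed 46 = 258.
Compare {W1, W3, W4, W5}: busing cost 212 + fixed 49 = 261.
Compare {W4, W5}: busing cost 231 + fixed 31 = 262.
All other subsets cost ≥ 258. Minimum total cost: 248.

248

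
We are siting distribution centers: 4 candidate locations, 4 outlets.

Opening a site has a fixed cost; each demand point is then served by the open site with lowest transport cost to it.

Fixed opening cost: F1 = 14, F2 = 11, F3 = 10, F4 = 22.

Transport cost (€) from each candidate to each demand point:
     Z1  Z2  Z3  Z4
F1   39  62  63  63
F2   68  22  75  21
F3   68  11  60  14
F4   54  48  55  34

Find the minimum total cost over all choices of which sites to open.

148

Open {F1, F3}: assign each demand point to its cheapest open site.
  Z1→F1 39, Z2→F3 11, Z3→F3 60, Z4→F3 14
  transport cost 124, fixed 24 → total 148.
Compare {F1, F2, F3}: transport cost 124 + fixed 35 = 159.
Compare {F3}: transport cost 153 + fixed 10 = 163.
Compare {F1, F3, F4}: transport cost 119 + fixed 46 = 165.
All other subsets cost ≥ 159. Minimum total cost: 148.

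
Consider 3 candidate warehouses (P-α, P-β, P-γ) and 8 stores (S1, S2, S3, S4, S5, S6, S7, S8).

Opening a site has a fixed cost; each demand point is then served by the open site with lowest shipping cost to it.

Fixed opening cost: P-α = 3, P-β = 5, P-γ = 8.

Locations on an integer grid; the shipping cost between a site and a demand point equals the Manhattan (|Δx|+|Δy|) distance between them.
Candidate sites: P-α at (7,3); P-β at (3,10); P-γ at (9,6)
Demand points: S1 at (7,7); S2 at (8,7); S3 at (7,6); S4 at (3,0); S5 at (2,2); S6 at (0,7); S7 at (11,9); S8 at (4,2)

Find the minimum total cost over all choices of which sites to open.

50

Open {P-α, P-γ}: assign each demand point to its cheapest open site.
  S1→P-γ 3, S2→P-γ 2, S3→P-γ 2, S4→P-α 7, S5→P-α 6, S6→P-γ 10, S7→P-γ 5, S8→P-α 4
  shipping cost 39, fixed 11 → total 50.
Compare {P-α, P-β, P-γ}: shipping cost 35 + fixed 16 = 51.
Compare {P-α, P-β}: shipping cost 44 + fixed 8 = 52.
Compare {P-α}: shipping cost 50 + fixed 3 = 53.
All other subsets cost ≥ 51. Minimum total cost: 50.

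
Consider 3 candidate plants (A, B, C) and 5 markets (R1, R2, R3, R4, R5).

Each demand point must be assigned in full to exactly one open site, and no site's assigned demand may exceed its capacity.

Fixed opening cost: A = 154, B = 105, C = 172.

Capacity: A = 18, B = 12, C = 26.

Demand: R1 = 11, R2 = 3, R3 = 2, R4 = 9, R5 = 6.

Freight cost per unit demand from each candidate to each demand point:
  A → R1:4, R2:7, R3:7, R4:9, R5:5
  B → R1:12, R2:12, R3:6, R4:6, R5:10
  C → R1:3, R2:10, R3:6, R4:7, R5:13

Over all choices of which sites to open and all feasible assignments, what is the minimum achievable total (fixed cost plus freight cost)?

Open {B, C}; cheapest assignment that respects the capacities:
  B (cap 12, load 8): R3, R5 — cost 2×6 + 6×10 = 72
  C (cap 26, load 23): R1, R2, R4 — cost 11×3 + 3×10 + 9×7 = 126
  Shipping 198, fixed 277 → total 475.
  Any other capacity-feasible assignment to {B, C} ships for at least 198.
Compare {A, C}: its best feasible assignment gives total 485.
Compare {A, B, C}: its best feasible assignment gives total 581.
Every other set of open sites that can feasibly serve all demand totals ≥ 485 even under its best assignment. Minimum: 475.

475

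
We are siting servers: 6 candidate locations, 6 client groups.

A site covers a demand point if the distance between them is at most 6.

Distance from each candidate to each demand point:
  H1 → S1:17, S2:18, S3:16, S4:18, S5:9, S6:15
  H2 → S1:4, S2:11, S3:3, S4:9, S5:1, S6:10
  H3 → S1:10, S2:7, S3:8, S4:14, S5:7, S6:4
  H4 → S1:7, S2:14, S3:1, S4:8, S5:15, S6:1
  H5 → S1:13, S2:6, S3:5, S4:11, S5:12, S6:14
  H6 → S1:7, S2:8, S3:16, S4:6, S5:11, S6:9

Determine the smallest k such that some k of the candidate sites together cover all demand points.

Coverage sets (demand points within 6 of each site):
  H1: {}
  H2: {S1, S3, S5}
  H3: {S6}
  H4: {S3, S6}
  H5: {S2, S3}
  H6: {S4}
No 3 sites suffice: every size-3 union leaves at least one demand point uncovered.
But {H2, H3, H5, H6} covers everything, so the minimum is 4.

4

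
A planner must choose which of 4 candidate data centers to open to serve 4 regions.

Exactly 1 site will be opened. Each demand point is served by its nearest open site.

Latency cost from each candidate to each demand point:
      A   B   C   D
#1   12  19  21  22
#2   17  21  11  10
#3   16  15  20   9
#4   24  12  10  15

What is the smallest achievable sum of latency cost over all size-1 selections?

Open {#2}.
  A→#2 17, B→#2 21, C→#2 11, D→#2 10  ⇒ total 59.
Compare {#3}: total 60.
Compare {#4}: total 61.
No size-1 selection does better; minimum is 59.

59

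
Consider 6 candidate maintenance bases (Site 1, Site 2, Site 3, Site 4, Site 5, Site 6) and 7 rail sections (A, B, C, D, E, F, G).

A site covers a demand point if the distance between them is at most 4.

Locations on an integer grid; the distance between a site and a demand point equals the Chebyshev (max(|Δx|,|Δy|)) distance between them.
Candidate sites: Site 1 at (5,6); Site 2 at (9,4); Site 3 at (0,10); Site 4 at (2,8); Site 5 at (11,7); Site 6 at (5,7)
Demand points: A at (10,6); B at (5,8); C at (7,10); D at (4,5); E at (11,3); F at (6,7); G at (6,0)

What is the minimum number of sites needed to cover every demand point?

Coverage sets (demand points within 4 of each site):
  Site 1: {B, C, D, F}
  Site 2: {A, B, E, F, G}
  Site 3: {}
  Site 4: {B, D, F}
  Site 5: {A, C, E}
  Site 6: {B, C, D, F}
No single site covers all 7 demand points.
But {Site 1, Site 2} covers everything, so the minimum is 2.

2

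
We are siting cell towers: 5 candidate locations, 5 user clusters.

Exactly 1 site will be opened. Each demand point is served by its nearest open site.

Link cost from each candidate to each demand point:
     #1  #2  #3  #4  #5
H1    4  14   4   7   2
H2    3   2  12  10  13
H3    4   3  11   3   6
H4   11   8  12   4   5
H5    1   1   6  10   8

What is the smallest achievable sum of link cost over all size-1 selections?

26

Open {H5}.
  #1→H5 1, #2→H5 1, #3→H5 6, #4→H5 10, #5→H5 8  ⇒ total 26.
Compare {H3}: total 27.
Compare {H1}: total 31.
No size-1 selection does better; minimum is 26.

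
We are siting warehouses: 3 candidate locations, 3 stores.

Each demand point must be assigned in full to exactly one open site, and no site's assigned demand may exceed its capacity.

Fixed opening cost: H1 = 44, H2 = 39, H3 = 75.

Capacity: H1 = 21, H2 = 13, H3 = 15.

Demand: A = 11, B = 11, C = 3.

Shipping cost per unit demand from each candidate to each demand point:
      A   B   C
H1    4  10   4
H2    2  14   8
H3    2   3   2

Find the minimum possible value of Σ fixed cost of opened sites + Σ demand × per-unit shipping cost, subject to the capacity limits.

175

Open {H2, H3}; cheapest assignment that respects the capacities:
  H2 (cap 13, load 11): A — cost 11×2 = 22
  H3 (cap 15, load 14): B, C — cost 11×3 + 3×2 = 39
  Shipping 61, fixed 114 → total 175.
  Any other capacity-feasible assignment to {H2, H3} ships for at least 61.
Compare {H1, H3}: its best feasible assignment gives total 202.
Compare {H1, H2, H3}: its best feasible assignment gives total 219.
Every other set of open sites that can feasibly serve all demand totals ≥ 202 even under its best assignment. Minimum: 175.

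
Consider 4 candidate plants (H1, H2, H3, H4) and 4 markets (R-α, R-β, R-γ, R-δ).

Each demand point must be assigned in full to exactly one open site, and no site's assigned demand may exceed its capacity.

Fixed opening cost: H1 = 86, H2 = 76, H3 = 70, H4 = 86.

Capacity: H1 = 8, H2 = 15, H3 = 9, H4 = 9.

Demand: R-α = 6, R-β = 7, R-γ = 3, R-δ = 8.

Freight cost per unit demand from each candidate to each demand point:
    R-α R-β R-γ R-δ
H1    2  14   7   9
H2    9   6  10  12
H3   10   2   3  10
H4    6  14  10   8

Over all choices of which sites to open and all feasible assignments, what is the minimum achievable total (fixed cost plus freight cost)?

Open {H2, H3}; cheapest assignment that respects the capacities:
  H2 (cap 15, load 15): R-β, R-δ — cost 7×6 + 8×12 = 138
  H3 (cap 9, load 9): R-α, R-γ — cost 6×10 + 3×3 = 69
  Shipping 207, fixed 146 → total 353.
  Any other capacity-feasible assignment to {H2, H3} ships for at least 207.
Compare {H2, H4}: its best feasible assignment gives total 366.
Compare {H1, H2, H3}: its best feasible assignment gives total 384.
Every other set of open sites that can feasibly serve all demand totals ≥ 366 even under its best assignment. Minimum: 353.

353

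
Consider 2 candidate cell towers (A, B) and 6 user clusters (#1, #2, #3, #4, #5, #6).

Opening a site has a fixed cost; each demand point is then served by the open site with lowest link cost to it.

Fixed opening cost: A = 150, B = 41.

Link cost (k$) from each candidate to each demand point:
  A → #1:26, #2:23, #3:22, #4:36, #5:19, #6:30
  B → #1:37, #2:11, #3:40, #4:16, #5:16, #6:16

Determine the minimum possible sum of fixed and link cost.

177

Open {B}: assign each demand point to its cheapest open site.
  #1→B 37, #2→B 11, #3→B 40, #4→B 16, #5→B 16, #6→B 16
  link cost 136, fixed 41 → total 177.
Compare {A, B}: link cost 107 + fixed 191 = 298.
Compare {A}: link cost 156 + fixed 150 = 306.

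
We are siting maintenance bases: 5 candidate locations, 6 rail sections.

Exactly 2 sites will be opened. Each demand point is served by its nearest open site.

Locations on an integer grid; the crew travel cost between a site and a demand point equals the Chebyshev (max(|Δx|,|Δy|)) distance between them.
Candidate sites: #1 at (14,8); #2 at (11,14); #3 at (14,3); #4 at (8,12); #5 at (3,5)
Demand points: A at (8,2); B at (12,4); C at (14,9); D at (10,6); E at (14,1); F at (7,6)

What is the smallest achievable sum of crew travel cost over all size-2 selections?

22

Open {#1, #3}.
  A→#1 6, B→#3 2, C→#1 1, D→#1 4, E→#3 2, F→#1 7  ⇒ total 22.
Compare {#3, #5}: total 23.
Compare {#1, #5}: total 25.
No size-2 selection does better; minimum is 22.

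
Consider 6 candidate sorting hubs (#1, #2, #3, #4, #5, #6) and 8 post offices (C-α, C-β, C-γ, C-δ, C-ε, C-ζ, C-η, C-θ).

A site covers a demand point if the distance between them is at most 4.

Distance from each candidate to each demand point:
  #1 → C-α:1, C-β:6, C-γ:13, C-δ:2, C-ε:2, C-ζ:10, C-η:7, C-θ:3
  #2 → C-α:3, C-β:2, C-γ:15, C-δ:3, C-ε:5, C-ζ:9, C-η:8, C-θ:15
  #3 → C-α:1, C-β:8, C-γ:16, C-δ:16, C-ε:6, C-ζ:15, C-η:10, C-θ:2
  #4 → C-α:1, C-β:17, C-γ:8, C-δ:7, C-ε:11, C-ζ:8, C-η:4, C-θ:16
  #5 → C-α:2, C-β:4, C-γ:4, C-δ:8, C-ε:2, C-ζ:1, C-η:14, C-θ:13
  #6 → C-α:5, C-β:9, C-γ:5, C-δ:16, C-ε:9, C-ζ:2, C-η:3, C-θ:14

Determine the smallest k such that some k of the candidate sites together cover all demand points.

Coverage sets (demand points within 4 of each site):
  #1: {C-α, C-δ, C-ε, C-θ}
  #2: {C-α, C-β, C-δ}
  #3: {C-α, C-θ}
  #4: {C-α, C-η}
  #5: {C-α, C-β, C-γ, C-ε, C-ζ}
  #6: {C-ζ, C-η}
No 2 sites suffice: every size-2 union leaves at least one demand point uncovered.
But {#1, #4, #5} covers everything, so the minimum is 3.

3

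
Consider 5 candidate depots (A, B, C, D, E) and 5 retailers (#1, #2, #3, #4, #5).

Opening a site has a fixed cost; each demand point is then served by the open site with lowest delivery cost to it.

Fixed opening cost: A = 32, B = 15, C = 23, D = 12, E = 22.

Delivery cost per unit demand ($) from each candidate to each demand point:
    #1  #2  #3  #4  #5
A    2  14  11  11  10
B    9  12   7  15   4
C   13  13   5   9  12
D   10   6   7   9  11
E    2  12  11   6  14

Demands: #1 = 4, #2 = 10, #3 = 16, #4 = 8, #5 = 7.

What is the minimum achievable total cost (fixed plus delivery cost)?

296

Open {B, C, D, E}: assign each demand point to its cheapest open site.
  #1→E 4×2=8, #2→D 10×6=60, #3→C 16×5=80, #4→E 8×6=48, #5→B 7×4=28
  delivery cost 224, fixed 72 → total 296.
Compare {B, D, E}: delivery cost 256 + fixed 49 = 305.
Compare {B, C, D}: delivery cost 276 + fixed 50 = 326.
Compare {A, B, C, D, E}: delivery cost 224 + fixed 104 = 328.
All other subsets cost ≥ 305. Minimum total cost: 296.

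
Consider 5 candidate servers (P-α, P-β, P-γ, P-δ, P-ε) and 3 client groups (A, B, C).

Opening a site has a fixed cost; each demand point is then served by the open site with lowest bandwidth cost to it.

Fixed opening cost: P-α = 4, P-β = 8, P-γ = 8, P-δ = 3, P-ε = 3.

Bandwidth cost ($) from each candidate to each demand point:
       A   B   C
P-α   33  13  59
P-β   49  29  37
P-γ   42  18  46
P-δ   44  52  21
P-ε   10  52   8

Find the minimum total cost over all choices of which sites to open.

Open {P-α, P-ε}: assign each demand point to its cheapest open site.
  A→P-ε 10, B→P-α 13, C→P-ε 8
  bandwidth cost 31, fixed 7 → total 38.
Compare {P-α, P-δ, P-ε}: bandwidth cost 31 + fixed 10 = 41.
Compare {P-α, P-β, P-ε}: bandwidth cost 31 + fixed 15 = 46.
Compare {P-α, P-γ, P-ε}: bandwidth cost 31 + fixed 15 = 46.
All other subsets cost ≥ 41. Minimum total cost: 38.

38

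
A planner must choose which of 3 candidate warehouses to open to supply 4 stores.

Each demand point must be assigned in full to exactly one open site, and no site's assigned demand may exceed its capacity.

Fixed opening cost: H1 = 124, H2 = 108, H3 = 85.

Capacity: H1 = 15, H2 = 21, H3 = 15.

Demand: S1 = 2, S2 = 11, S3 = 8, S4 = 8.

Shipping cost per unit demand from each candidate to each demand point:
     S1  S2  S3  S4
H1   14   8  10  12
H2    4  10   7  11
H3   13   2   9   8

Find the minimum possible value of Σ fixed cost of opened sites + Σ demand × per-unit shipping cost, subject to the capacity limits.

367

Open {H2, H3}; cheapest assignment that respects the capacities:
  H2 (cap 21, load 18): S1, S3, S4 — cost 2×4 + 8×7 + 8×11 = 152
  H3 (cap 15, load 11): S2 — cost 11×2 = 22
  Shipping 174, fixed 193 → total 367.
  Any other capacity-feasible assignment to {H2, H3} ships for at least 174.
Compare {H1, H2}: its best feasible assignment gives total 472.
Compare {H1, H2, H3}: its best feasible assignment gives total 491.
Every other set of open sites that can feasibly serve all demand totals ≥ 472 even under its best assignment. Minimum: 367.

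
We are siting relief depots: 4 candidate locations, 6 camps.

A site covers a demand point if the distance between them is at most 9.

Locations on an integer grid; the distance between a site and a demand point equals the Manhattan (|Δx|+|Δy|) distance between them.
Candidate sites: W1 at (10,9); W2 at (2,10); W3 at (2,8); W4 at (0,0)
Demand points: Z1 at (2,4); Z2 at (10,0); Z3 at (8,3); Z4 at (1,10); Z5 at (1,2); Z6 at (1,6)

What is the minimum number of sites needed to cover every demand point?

Coverage sets (demand points within 9 of each site):
  W1: {Z2, Z3}
  W2: {Z1, Z4, Z5, Z6}
  W3: {Z1, Z4, Z5, Z6}
  W4: {Z1, Z5, Z6}
No single site covers all 6 demand points.
But {W1, W2} covers everything, so the minimum is 2.

2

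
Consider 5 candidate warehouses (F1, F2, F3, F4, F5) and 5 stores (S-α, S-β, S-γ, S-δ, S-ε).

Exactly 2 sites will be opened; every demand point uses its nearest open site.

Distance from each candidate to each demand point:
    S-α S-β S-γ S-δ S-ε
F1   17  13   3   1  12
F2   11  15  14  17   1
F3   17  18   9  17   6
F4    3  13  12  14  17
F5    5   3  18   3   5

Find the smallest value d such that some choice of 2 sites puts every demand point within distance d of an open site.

5

Open {F1, F5}.
  Farthest demand point is S-α at distance 5 (to F5); all others are ≤ 5.
With {F3, F5} the worst case is 9.
With {F4, F5} the worst case is 12.
No size-2 selection achieves below 5.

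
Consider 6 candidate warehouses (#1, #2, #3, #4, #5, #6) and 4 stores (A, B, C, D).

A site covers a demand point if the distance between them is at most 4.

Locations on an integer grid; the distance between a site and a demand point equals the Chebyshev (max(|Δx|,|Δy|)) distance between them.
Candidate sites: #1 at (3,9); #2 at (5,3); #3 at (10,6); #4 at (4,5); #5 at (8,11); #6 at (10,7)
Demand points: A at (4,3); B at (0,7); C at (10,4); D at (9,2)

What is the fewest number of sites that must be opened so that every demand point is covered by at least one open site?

Coverage sets (demand points within 4 of each site):
  #1: {B}
  #2: {A, D}
  #3: {C, D}
  #4: {A, B}
  #5: {}
  #6: {C}
No single site covers all 4 demand points.
But {#3, #4} covers everything, so the minimum is 2.

2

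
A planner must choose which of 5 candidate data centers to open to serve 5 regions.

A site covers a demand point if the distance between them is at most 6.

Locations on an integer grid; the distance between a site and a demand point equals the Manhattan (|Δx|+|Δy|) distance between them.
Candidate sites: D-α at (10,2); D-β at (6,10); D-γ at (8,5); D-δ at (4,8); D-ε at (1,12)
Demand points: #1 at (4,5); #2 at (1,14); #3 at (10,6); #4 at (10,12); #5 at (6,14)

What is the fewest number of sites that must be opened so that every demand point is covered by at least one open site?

3

Coverage sets (demand points within 6 of each site):
  D-α: {#3}
  D-β: {#4, #5}
  D-γ: {#1, #3}
  D-δ: {#1}
  D-ε: {#2}
No 2 sites suffice: every size-2 union leaves at least one demand point uncovered.
But {D-β, D-γ, D-ε} covers everything, so the minimum is 3.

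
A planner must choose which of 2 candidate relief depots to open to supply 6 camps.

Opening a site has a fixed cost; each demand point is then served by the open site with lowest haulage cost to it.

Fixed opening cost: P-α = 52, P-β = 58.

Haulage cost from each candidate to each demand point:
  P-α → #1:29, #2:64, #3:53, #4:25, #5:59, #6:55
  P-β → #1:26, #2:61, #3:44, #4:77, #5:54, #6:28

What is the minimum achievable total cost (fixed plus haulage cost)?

337

Open {P-α}: assign each demand point to its cheapest open site.
  #1→P-α 29, #2→P-α 64, #3→P-α 53, #4→P-α 25, #5→P-α 59, #6→P-α 55
  haulage cost 285, fixed 52 → total 337.
Compare {P-β}: haulage cost 290 + fixed 58 = 348.
Compare {P-α, P-β}: haulage cost 238 + fixed 110 = 348.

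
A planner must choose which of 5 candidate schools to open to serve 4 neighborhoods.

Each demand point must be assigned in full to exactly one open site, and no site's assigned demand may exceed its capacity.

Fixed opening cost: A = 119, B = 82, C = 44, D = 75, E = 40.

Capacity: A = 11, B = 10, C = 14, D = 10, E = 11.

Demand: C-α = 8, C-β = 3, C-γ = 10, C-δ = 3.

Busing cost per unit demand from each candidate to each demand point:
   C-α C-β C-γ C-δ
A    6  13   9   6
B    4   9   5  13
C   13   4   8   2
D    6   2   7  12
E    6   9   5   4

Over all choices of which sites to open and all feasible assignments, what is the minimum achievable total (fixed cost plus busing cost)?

Open {C, E}; cheapest assignment that respects the capacities:
  C (cap 14, load 13): C-β, C-γ — cost 3×4 + 10×8 = 92
  E (cap 11, load 11): C-α, C-δ — cost 8×6 + 3×4 = 60
  Shipping 152, fixed 84 → total 236.
  Any other capacity-feasible assignment to {C, E} ships for at least 152.
Compare {B, C, E}: its best feasible assignment gives total 266.
Compare {C, D, E}: its best feasible assignment gives total 275.
Every other set of open sites that can feasibly serve all demand totals ≥ 266 even under its best assignment. Minimum: 236.

236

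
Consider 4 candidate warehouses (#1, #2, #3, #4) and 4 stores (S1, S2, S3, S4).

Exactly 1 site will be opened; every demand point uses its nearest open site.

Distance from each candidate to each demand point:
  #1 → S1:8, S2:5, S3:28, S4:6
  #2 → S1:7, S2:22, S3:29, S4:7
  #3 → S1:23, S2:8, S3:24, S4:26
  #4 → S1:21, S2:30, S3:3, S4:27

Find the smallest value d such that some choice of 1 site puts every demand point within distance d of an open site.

Open {#3}.
  Farthest demand point is S4 at distance 26 (to #3); all others are ≤ 26.
With {#1} the worst case is 28.
With {#2} the worst case is 29.
No size-1 selection achieves below 26.

26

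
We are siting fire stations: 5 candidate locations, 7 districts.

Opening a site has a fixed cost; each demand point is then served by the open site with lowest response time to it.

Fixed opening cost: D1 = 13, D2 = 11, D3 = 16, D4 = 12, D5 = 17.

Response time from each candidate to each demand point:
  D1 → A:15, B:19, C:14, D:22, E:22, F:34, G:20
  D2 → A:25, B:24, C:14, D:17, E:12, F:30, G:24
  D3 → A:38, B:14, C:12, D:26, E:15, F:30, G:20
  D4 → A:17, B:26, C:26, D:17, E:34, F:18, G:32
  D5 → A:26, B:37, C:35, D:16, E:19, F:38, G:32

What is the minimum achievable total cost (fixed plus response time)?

141

Open {D3, D4}: assign each demand point to its cheapest open site.
  A→D4 17, B→D3 14, C→D3 12, D→D4 17, E→D3 15, F→D4 18, G→D3 20
  response time 113, fixed 28 → total 141.
Compare {D2, D4}: response time 126 + fixed 23 = 149.
Compare {D2, D3, D4}: response time 110 + fixed 39 = 149.
Compare {D1, D4}: response time 125 + fixed 25 = 150.
All other subsets cost ≥ 149. Minimum total cost: 141.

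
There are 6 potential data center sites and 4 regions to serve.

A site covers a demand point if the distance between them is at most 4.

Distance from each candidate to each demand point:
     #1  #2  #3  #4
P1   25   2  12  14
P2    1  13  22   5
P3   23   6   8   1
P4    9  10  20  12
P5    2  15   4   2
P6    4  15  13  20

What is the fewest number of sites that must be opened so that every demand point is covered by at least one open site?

Coverage sets (demand points within 4 of each site):
  P1: {#2}
  P2: {#1}
  P3: {#4}
  P4: {}
  P5: {#1, #3, #4}
  P6: {#1}
No single site covers all 4 demand points.
But {P1, P5} covers everything, so the minimum is 2.

2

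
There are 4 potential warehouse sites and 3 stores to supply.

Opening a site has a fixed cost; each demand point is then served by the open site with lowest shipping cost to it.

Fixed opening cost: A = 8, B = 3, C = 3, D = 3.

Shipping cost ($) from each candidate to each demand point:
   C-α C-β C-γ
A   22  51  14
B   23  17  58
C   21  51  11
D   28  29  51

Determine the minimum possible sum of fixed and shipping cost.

55

Open {B, C}: assign each demand point to its cheapest open site.
  C-α→C 21, C-β→B 17, C-γ→C 11
  shipping cost 49, fixed 6 → total 55.
Compare {B, C, D}: shipping cost 49 + fixed 9 = 58.
Compare {A, B, C}: shipping cost 49 + fixed 14 = 63.
Compare {A, B}: shipping cost 53 + fixed 11 = 64.
All other subsets cost ≥ 58. Minimum total cost: 55.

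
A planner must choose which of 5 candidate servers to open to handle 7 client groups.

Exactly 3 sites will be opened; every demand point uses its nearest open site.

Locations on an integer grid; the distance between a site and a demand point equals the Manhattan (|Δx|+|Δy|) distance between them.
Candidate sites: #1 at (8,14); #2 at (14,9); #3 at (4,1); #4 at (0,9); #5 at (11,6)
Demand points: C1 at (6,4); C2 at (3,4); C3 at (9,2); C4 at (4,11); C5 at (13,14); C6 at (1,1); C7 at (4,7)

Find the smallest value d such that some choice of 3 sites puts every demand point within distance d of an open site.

Open {#1, #3, #4}.
  Farthest demand point is C3 at distance 6 (to #3); all others are ≤ 6.
With {#2, #3, #4} the worst case is 6.
With {#1, #2, #3} the worst case is 7.
No size-3 selection achieves below 6.

6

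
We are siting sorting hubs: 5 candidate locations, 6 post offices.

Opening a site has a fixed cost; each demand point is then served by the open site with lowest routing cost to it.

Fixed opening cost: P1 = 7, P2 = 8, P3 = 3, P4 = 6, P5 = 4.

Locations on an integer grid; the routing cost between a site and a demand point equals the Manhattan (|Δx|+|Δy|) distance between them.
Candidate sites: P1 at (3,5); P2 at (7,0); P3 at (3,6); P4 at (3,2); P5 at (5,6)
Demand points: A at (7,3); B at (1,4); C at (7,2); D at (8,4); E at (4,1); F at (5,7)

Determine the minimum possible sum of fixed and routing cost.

31

Open {P4, P5}: assign each demand point to its cheapest open site.
  A→P4 5, B→P4 4, C→P4 4, D→P5 5, E→P4 2, F→P5 1
  routing cost 21, fixed 10 → total 31.
Compare {P2, P3}: routing cost 21 + fixed 11 = 32.
Compare {P5}: routing cost 29 + fixed 4 = 33.
Compare {P2, P5}: routing cost 21 + fixed 12 = 33.
All other subsets cost ≥ 32. Minimum total cost: 31.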